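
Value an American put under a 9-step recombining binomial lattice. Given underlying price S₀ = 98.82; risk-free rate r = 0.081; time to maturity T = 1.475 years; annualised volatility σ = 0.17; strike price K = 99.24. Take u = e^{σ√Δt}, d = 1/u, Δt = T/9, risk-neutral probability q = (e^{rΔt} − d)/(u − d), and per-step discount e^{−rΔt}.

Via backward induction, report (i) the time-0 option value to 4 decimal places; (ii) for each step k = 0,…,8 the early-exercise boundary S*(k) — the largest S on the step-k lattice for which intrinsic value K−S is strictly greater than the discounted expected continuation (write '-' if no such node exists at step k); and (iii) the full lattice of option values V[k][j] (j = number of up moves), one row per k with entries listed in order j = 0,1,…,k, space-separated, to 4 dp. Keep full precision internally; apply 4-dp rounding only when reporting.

Δt=0.16389, u=1.07124, d=0.93349, q=0.57981, disc=e^(-rΔt)=0.98681
k=9 terminal: V=max(K-S,0) → 46.0480 38.1987 29.1911 18.8543 6.9922 0.0000 0.0000 0.0000 0.0000 0.0000
k=8: j=0 S=56.9816 intr=42.2584 cont=40.9497 V=42.2584[EX]; j=1 S=65.3901 intr=33.8499 cont=32.5412 V=33.8499[EX]; j=2 S=75.0395 intr=24.2005 cont=22.8918 V=24.2005[EX]; j=3 S=86.1127 intr=13.1273 cont=11.8186 V=13.1273[EX]; j=4 S=98.8200 intr=0.4200 cont=2.8993 V=2.8993[hold]; j=5 S=113.4024 intr=0.0000 cont=0.0000 V=0.0000[hold]; j=6 S=130.1367 intr=0.0000 cont=0.0000 V=0.0000[hold]; j=7 S=149.3404 intr=0.0000 cont=0.0000 V=0.0000[hold]; j=8 S=171.3780 intr=0.0000 cont=0.0000 V=0.0000[hold]  S*(8)=86.1127
k=7: j=0 S=61.0413 intr=38.1987 cont=36.8900 V=38.1987[EX]; j=1 S=70.0489 intr=29.1911 cont=27.8824 V=29.1911[EX]; j=2 S=80.3857 intr=18.8543 cont=17.5456 V=18.8543[EX]; j=3 S=92.2478 intr=6.9922 cont=7.1020 V=7.1020[hold]; j=4 S=105.8604 intr=0.0000 cont=1.2022 V=1.2022[hold]; j=5 S=121.4818 intr=0.0000 cont=0.0000 V=0.0000[hold]; j=6 S=139.4083 intr=0.0000 cont=0.0000 V=0.0000[hold]; j=7 S=159.9802 intr=0.0000 cont=0.0000 V=0.0000[hold]  S*(7)=80.3857
k=6: j=0 S=65.3901 intr=33.8499 cont=32.5412 V=33.8499[EX]; j=1 S=75.0395 intr=24.2005 cont=22.8918 V=24.2005[EX]; j=2 S=86.1127 intr=13.1273 cont=11.8814 V=13.1273[EX]; j=3 S=98.8200 intr=0.4200 cont=3.6327 V=3.6327[hold]; j=4 S=113.4024 intr=0.0000 cont=0.4985 V=0.4985[hold]; j=5 S=130.1367 intr=0.0000 cont=0.0000 V=0.0000[hold]; j=6 S=149.3404 intr=0.0000 cont=0.0000 V=0.0000[hold]  S*(6)=86.1127
k=5: j=0 S=70.0489 intr=29.1911 cont=27.8824 V=29.1911[EX]; j=1 S=80.3857 intr=18.8543 cont=17.5456 V=18.8543[EX]; j=2 S=92.2478 intr=6.9922 cont=7.5217 V=7.5217[hold]; j=3 S=105.8604 intr=0.0000 cont=1.7915 V=1.7915[hold]; j=4 S=121.4818 intr=0.0000 cont=0.2067 V=0.2067[hold]; j=5 S=139.4083 intr=0.0000 cont=0.0000 V=0.0000[hold]  S*(5)=80.3857
k=4: j=0 S=75.0395 intr=24.2005 cont=22.8918 V=24.2005[EX]; j=1 S=86.1127 intr=13.1273 cont=12.1215 V=13.1273[EX]; j=2 S=98.8200 intr=0.4200 cont=4.1439 V=4.1439[hold]; j=3 S=113.4024 intr=0.0000 cont=0.8611 V=0.8611[hold]; j=4 S=130.1367 intr=0.0000 cont=0.0857 V=0.0857[hold]  S*(4)=86.1127
k=3: j=0 S=80.3857 intr=18.8543 cont=17.5456 V=18.8543[EX]; j=1 S=92.2478 intr=6.9922 cont=7.8141 V=7.8141[hold]; j=2 S=105.8604 intr=0.0000 cont=2.2109 V=2.2109[hold]; j=3 S=121.4818 intr=0.0000 cont=0.4061 V=0.4061[hold]  S*(3)=80.3857
k=2: j=0 S=86.1127 intr=13.1273 cont=12.2889 V=13.1273[EX]; j=1 S=98.8200 intr=0.4200 cont=4.5051 V=4.5051[hold]; j=2 S=113.4024 intr=0.0000 cont=1.1491 V=1.1491[hold]  S*(2)=86.1127
k=1: j=0 S=92.2478 intr=6.9922 cont=8.0209 V=8.0209[hold]; j=1 S=105.8604 intr=0.0000 cont=2.5255 V=2.5255[hold]  S*(1)=-
k=0: j=0 S=98.8200 intr=0.4200 cont=4.7708 V=4.7708[hold]  S*(0)=-

price = 4.7708
boundary = - - 86.1127 80.3857 86.1127 80.3857 86.1127 80.3857 86.1127
tree:
4.7708
8.0209 2.5255
13.1273 4.5051 1.1491
18.8543 7.8141 2.2109 0.4061
24.2005 13.1273 4.1439 0.8611 0.0857
29.1911 18.8543 7.5217 1.7915 0.2067 0.0000
33.8499 24.2005 13.1273 3.6327 0.4985 0.0000 0.0000
38.1987 29.1911 18.8543 7.1020 1.2022 0.0000 0.0000 0.0000
42.2584 33.8499 24.2005 13.1273 2.8993 0.0000 0.0000 0.0000 0.0000
46.0480 38.1987 29.1911 18.8543 6.9922 0.0000 0.0000 0.0000 0.0000 0.0000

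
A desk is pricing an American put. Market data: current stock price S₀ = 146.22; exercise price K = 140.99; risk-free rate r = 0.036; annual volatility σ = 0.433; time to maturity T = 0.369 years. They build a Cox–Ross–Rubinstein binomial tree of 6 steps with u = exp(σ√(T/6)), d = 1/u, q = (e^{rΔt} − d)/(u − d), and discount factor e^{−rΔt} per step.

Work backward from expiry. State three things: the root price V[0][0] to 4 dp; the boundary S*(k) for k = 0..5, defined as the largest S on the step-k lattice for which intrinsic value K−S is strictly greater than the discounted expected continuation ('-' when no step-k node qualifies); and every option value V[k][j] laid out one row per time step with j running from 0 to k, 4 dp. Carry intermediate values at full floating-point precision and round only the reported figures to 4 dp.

price = 11.7844
boundary = - - - - 95.1629 105.9504
tree:
11.7844
17.6170 5.6072
25.4224 9.3590 1.6247
35.0920 15.2087 3.1525 0.0000
45.8271 23.7842 6.1169 0.0000 0.0000
55.5162 35.0396 11.8688 0.0000 0.0000 0.0000
64.2188 45.8271 23.0293 0.0000 0.0000 0.0000 0.0000

Δt=0.06150  u=1.11336  d=0.89818  q=0.48348  discount=0.99779
step 6 (expiry): payoffs max(K−S,0) = 64.2188 45.8271 23.0293 0.0000 0.0000 0.0000 0.0000
step 5: (k=5,j=0): S=85.4738, (K−S)⁺=55.5162, hold=55.2044 ⇒ V=55.5162 exercise | (k=5,j=1): S=105.9504, (K−S)⁺=35.0396, hold=34.7278 ⇒ V=35.0396 exercise | (k=5,j=2): S=131.3324, (K−S)⁺=9.6576, hold=11.8688 ⇒ V=11.8688 continue | (k=5,j=3): S=162.7952, (K−S)⁺=0.0000, hold=0.0000 ⇒ V=0.0000 continue | (k=5,j=4): S=201.7953, (K−S)⁺=0.0000, hold=0.0000 ⇒ V=0.0000 continue | (k=5,j=5): S=250.1385, (K−S)⁺=0.0000, hold=0.0000 ⇒ V=0.0000 continue  boundary S*=105.9504
step 4: (k=4,j=0): S=95.1629, (K−S)⁺=45.8271, hold=45.5153 ⇒ V=45.8271 exercise | (k=4,j=1): S=117.9607, (K−S)⁺=23.0293, hold=23.7842 ⇒ V=23.7842 continue | (k=4,j=2): S=146.2200, (K−S)⁺=0.0000, hold=6.1169 ⇒ V=6.1169 continue | (k=4,j=3): S=181.2493, (K−S)⁺=0.0000, hold=0.0000 ⇒ V=0.0000 continue | (k=4,j=4): S=224.6704, (K−S)⁺=0.0000, hold=0.0000 ⇒ V=0.0000 continue  boundary S*=95.1629
step 3: (k=3,j=0): S=105.9504, (K−S)⁺=35.0396, hold=35.0920 ⇒ V=35.0920 continue | (k=3,j=1): S=131.3324, (K−S)⁺=9.6576, hold=15.2087 ⇒ V=15.2087 continue | (k=3,j=2): S=162.7952, (K−S)⁺=0.0000, hold=3.1525 ⇒ V=3.1525 continue | (k=3,j=3): S=201.7953, (K−S)⁺=0.0000, hold=0.0000 ⇒ V=0.0000 continue  boundary S*=-
step 2: (k=2,j=0): S=117.9607, (K−S)⁺=23.0293, hold=25.4224 ⇒ V=25.4224 continue | (k=2,j=1): S=146.2200, (K−S)⁺=0.0000, hold=9.3590 ⇒ V=9.3590 continue | (k=2,j=2): S=181.2493, (K−S)⁺=0.0000, hold=1.6247 ⇒ V=1.6247 continue  boundary S*=-
step 1: (k=1,j=0): S=131.3324, (K−S)⁺=9.6576, hold=17.6170 ⇒ V=17.6170 continue | (k=1,j=1): S=162.7952, (K−S)⁺=0.0000, hold=5.6072 ⇒ V=5.6072 continue  boundary S*=-
step 0: (k=0,j=0): S=146.2200, (K−S)⁺=0.0000, hold=11.7844 ⇒ V=11.7844 continue  boundary S*=-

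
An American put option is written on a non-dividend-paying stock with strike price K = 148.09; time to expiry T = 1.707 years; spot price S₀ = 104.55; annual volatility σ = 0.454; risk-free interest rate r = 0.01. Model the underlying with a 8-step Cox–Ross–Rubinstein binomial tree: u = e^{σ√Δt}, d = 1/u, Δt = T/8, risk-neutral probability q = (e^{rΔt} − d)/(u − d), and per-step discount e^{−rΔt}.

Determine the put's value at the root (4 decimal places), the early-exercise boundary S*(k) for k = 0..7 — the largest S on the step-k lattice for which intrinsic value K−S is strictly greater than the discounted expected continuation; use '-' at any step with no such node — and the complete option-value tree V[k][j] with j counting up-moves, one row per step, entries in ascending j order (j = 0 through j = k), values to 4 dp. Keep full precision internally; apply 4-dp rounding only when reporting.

Δt=0.21338, u=1.23333, d=0.81082, q=0.45282, disc=e^(-rΔt)=0.99787
k=8 terminal: V=max(K-S,0) → 128.5600 118.3831 102.9030 79.3565 43.5400 0.0000 0.0000 0.0000 0.0000
k=7: j=0 S=24.0869 intr=124.0031 cont=123.6875 V=124.0031[EX]; j=1 S=36.6383 intr=111.4517 cont=111.1360 V=111.4517[EX]; j=2 S=55.7303 intr=92.3597 cont=92.0441 V=92.3597[EX]; j=3 S=84.7708 intr=63.3192 cont=63.0035 V=63.3192[EX]; j=4 S=128.9442 intr=19.1458 cont=23.7735 V=23.7735[hold]; j=5 S=196.1359 intr=0.0000 cont=0.0000 V=0.0000[hold]; j=6 S=298.3406 intr=0.0000 cont=0.0000 V=0.0000[hold]; j=7 S=453.8034 intr=0.0000 cont=0.0000 V=0.0000[hold]  S*(7)=84.7708
k=6: j=0 S=29.7069 intr=118.3831 cont=118.0674 V=118.3831[EX]; j=1 S=45.1870 intr=102.9030 cont=102.5874 V=102.9030[EX]; j=2 S=68.7335 intr=79.3565 cont=79.0408 V=79.3565[EX]; j=3 S=104.5500 intr=43.5400 cont=45.3154 V=45.3154[hold]; j=4 S=159.0301 intr=0.0000 cont=12.9807 V=12.9807[hold]; j=5 S=241.8994 intr=0.0000 cont=0.0000 V=0.0000[hold]; j=6 S=367.9511 intr=0.0000 cont=0.0000 V=0.0000[hold]  S*(6)=68.7335
k=5: j=0 S=36.6383 intr=111.4517 cont=111.1360 V=111.4517[EX]; j=1 S=55.7303 intr=92.3597 cont=92.0441 V=92.3597[EX]; j=2 S=84.7708 intr=63.3192 cont=63.8057 V=63.8057[hold]; j=3 S=128.9442 intr=19.1458 cont=30.6083 V=30.6083[hold]; j=4 S=196.1359 intr=0.0000 cont=7.0877 V=7.0877[hold]; j=5 S=298.3406 intr=0.0000 cont=0.0000 V=0.0000[hold]  S*(5)=55.7303
k=4: j=0 S=45.1870 intr=102.9030 cont=102.5874 V=102.9030[EX]; j=1 S=68.7335 intr=79.3565 cont=79.2607 V=79.3565[EX]; j=2 S=104.5500 intr=43.5400 cont=48.6694 V=48.6694[hold]; j=3 S=159.0301 intr=0.0000 cont=19.9152 V=19.9152[hold]; j=4 S=241.8994 intr=0.0000 cont=3.8700 V=3.8700[hold]  S*(4)=68.7335
k=3: j=0 S=55.7303 intr=92.3597 cont=92.0441 V=92.3597[EX]; j=1 S=84.7708 intr=63.3192 cont=65.3213 V=65.3213[hold]; j=2 S=128.9442 intr=19.1458 cont=35.5729 V=35.5729[hold]; j=3 S=196.1359 intr=0.0000 cont=12.6226 V=12.6226[hold]  S*(3)=55.7303
k=2: j=0 S=68.7335 intr=79.3565 cont=79.9455 V=79.9455[hold]; j=1 S=104.5500 intr=43.5400 cont=51.7402 V=51.7402[hold]; j=2 S=159.0301 intr=0.0000 cont=25.1270 V=25.1270[hold]  S*(2)=-
k=1: j=0 S=84.7708 intr=63.3192 cont=67.0304 V=67.0304[hold]; j=1 S=128.9442 intr=19.1458 cont=39.6046 V=39.6046[hold]  S*(1)=-
k=0: j=0 S=104.5500 intr=43.5400 cont=54.4951 V=54.4951[hold]  S*(0)=-

price = 54.4951
boundary = - - - 55.7303 68.7335 55.7303 68.7335 84.7708
tree:
54.4951
67.0304 39.6046
79.9455 51.7402 25.1270
92.3597 65.3213 35.5729 12.6226
102.9030 79.3565 48.6694 19.9152 3.8700
111.4517 92.3597 63.8057 30.6083 7.0877 0.0000
118.3831 102.9030 79.3565 45.3154 12.9807 0.0000 0.0000
124.0031 111.4517 92.3597 63.3192 23.7735 0.0000 0.0000 0.0000
128.5600 118.3831 102.9030 79.3565 43.5400 0.0000 0.0000 0.0000 0.0000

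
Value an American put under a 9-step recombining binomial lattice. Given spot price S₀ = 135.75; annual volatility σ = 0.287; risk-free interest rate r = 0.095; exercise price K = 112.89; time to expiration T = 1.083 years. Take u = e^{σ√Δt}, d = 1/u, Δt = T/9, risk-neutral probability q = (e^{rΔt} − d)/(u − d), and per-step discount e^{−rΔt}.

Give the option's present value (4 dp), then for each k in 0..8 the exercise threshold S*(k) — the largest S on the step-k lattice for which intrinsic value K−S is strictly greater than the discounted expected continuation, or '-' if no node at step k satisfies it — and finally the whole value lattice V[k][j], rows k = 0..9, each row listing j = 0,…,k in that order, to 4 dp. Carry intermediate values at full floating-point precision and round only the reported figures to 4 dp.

price = 3.6026
boundary = - - - - 91.1571 82.5188 91.1571 82.5188 91.1571
tree:
3.6026
5.8952 1.6699
9.4011 2.9478 0.5853
14.5474 5.0909 1.1321 0.1184
21.7329 8.5599 2.1586 0.2563 0.0000
30.3712 13.9243 4.0403 0.5550 0.0000 0.0000
38.1908 21.7329 7.3770 1.2014 0.0000 0.0000 0.0000
45.2695 30.3712 13.0046 2.6010 0.0000 0.0000 0.0000 0.0000
51.6774 38.1908 21.7329 5.6309 0.0000 0.0000 0.0000 0.0000 0.0000
57.4780 45.2695 30.3712 12.1904 0.0000 0.0000 0.0000 0.0000 0.0000 0.0000

Δt=0.12033, u=1.10468, d=0.90524, q=0.53278, disc=e^(-rΔt)=0.98863
k=9 terminal: V=max(K-S,0) → 57.4780 45.2695 30.3712 12.1904 0.0000 0.0000 0.0000 0.0000 0.0000 0.0000
k=8: j=0 S=61.2126 intr=51.6774 cont=50.3942 V=51.6774[EX]; j=1 S=74.6992 intr=38.1908 cont=36.9077 V=38.1908[EX]; j=2 S=91.1571 intr=21.7329 cont=20.4498 V=21.7329[EX]; j=3 S=111.2411 intr=1.6489 cont=5.6309 V=5.6309[hold]; j=4 S=135.7500 intr=0.0000 cont=0.0000 V=0.0000[hold]; j=5 S=165.6588 intr=0.0000 cont=0.0000 V=0.0000[hold]; j=6 S=202.1572 intr=0.0000 cont=0.0000 V=0.0000[hold]; j=7 S=246.6971 intr=0.0000 cont=0.0000 V=0.0000[hold]; j=8 S=301.0501 intr=0.0000 cont=0.0000 V=0.0000[hold]  S*(8)=91.1571
k=7: j=0 S=67.6205 intr=45.2695 cont=43.9863 V=45.2695[EX]; j=1 S=82.5188 intr=30.3712 cont=29.0880 V=30.3712[EX]; j=2 S=100.6996 intr=12.1904 cont=13.0046 V=13.0046[hold]; j=3 S=122.8860 intr=0.0000 cont=2.6010 V=2.6010[hold]; j=4 S=149.9606 intr=0.0000 cont=0.0000 V=0.0000[hold]; j=5 S=183.0004 intr=0.0000 cont=0.0000 V=0.0000[hold]; j=6 S=223.3195 intr=0.0000 cont=0.0000 V=0.0000[hold]; j=7 S=272.5219 intr=0.0000 cont=0.0000 V=0.0000[hold]  S*(7)=82.5188
k=6: j=0 S=74.6992 intr=38.1908 cont=36.9077 V=38.1908[EX]; j=1 S=91.1571 intr=21.7329 cont=20.8786 V=21.7329[EX]; j=2 S=111.2411 intr=1.6489 cont=7.3770 V=7.3770[hold]; j=3 S=135.7500 intr=0.0000 cont=1.2014 V=1.2014[hold]; j=4 S=165.6588 intr=0.0000 cont=0.0000 V=0.0000[hold]; j=5 S=202.1572 intr=0.0000 cont=0.0000 V=0.0000[hold]; j=6 S=246.6971 intr=0.0000 cont=0.0000 V=0.0000[hold]  S*(6)=91.1571
k=5: j=0 S=82.5188 intr=30.3712 cont=29.0880 V=30.3712[EX]; j=1 S=100.6996 intr=12.1904 cont=13.9243 V=13.9243[hold]; j=2 S=122.8860 intr=0.0000 cont=4.0403 V=4.0403[hold]; j=3 S=149.9606 intr=0.0000 cont=0.5550 V=0.5550[hold]; j=4 S=183.0004 intr=0.0000 cont=0.0000 V=0.0000[hold]; j=5 S=223.3195 intr=0.0000 cont=0.0000 V=0.0000[hold]  S*(5)=82.5188
k=4: j=0 S=91.1571 intr=21.7329 cont=21.3630 V=21.7329[EX]; j=1 S=111.2411 intr=1.6489 cont=8.5599 V=8.5599[hold]; j=2 S=135.7500 intr=0.0000 cont=2.1586 V=2.1586[hold]; j=3 S=165.6588 intr=0.0000 cont=0.2563 V=0.2563[hold]; j=4 S=202.1572 intr=0.0000 cont=0.0000 V=0.0000[hold]  S*(4)=91.1571
k=3: j=0 S=100.6996 intr=12.1904 cont=14.5474 V=14.5474[hold]; j=1 S=122.8860 intr=0.0000 cont=5.0909 V=5.0909[hold]; j=2 S=149.9606 intr=0.0000 cont=1.1321 V=1.1321[hold]; j=3 S=183.0004 intr=0.0000 cont=0.1184 V=0.1184[hold]  S*(3)=-
k=2: j=0 S=111.2411 intr=1.6489 cont=9.4011 V=9.4011[hold]; j=1 S=135.7500 intr=0.0000 cont=2.9478 V=2.9478[hold]; j=2 S=165.6588 intr=0.0000 cont=0.5853 V=0.5853[hold]  S*(2)=-
k=1: j=0 S=122.8860 intr=0.0000 cont=5.8952 V=5.8952[hold]; j=1 S=149.9606 intr=0.0000 cont=1.6699 V=1.6699[hold]  S*(1)=-
k=0: j=0 S=135.7500 intr=0.0000 cont=3.6026 V=3.6026[hold]  S*(0)=-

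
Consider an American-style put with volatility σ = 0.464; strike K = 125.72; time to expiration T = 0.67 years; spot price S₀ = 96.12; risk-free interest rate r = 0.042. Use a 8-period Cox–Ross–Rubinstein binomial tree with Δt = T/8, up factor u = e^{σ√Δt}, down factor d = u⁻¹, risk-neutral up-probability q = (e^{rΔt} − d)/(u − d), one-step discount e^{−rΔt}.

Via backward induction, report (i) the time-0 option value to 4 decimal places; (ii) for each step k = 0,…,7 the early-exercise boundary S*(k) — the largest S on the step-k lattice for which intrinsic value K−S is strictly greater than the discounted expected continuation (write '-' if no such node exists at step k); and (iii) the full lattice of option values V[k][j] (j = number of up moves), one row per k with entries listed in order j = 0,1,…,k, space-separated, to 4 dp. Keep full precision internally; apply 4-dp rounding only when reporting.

price = 33.3147
boundary = - - 73.4818 64.2485 73.4818 84.0421 96.1200 109.9337
tree:
33.3147
42.4173 23.6809
52.2382 32.0711 14.7496
61.4715 41.8195 21.7273 7.2855
69.5446 52.2382 30.8201 12.0191 2.2019
76.6033 61.4715 41.6779 19.2632 4.2458 0.0000
82.7750 69.5446 52.2382 29.6000 8.1870 0.0000 0.0000
88.1713 76.6033 61.4715 41.6779 15.7863 0.0000 0.0000 0.0000
92.8894 82.7750 69.5446 52.2382 29.6000 0.0000 0.0000 0.0000 0.0000

params: Δt=0.08375 u=1.14371 d=0.87435 q=0.47956 e^(-rΔt)=0.99649
t_8 payoffs: 92.8894 82.7750 69.5446 52.2382 29.6000 0.0000 0.0000 0.0000 0.0000
t_7: node(7,0) S=37.5487 payoff=88.1713 vs cont=87.7298 → 88.1713 [stop]  node(7,1) S=49.1167 payoff=76.6033 vs cont=76.1619 → 76.6033 [stop]  node(7,2) S=64.2485 payoff=61.4715 vs cont=61.0301 → 61.4715 [stop]  node(7,3) S=84.0421 payoff=41.6779 vs cont=41.2365 → 41.6779 [stop]  node(7,4) S=109.9337 payoff=15.7863 vs cont=15.3509 → 15.7863 [stop]  node(7,5) S=143.8019 payoff=0.0000 vs cont=0.0000 → 0.0000 [wait]  node(7,6) S=188.1042 payoff=0.0000 vs cont=0.0000 → 0.0000 [wait]  node(7,7) S=246.0551 payoff=0.0000 vs cont=0.0000 → 0.0000 [wait]  ⇒ S*(7)=109.9337
t_6: node(6,0) S=42.9450 payoff=82.7750 vs cont=82.3336 → 82.7750 [stop]  node(6,1) S=56.1754 payoff=69.5446 vs cont=69.1032 → 69.5446 [stop]  node(6,2) S=73.4818 payoff=52.2382 vs cont=51.7967 → 52.2382 [stop]  node(6,3) S=96.1200 payoff=29.6000 vs cont=29.1586 → 29.6000 [stop]  node(6,4) S=125.7325 payoff=0.0000 vs cont=8.1870 → 8.1870 [wait]  node(6,5) S=164.4680 payoff=0.0000 vs cont=0.0000 → 0.0000 [wait]  node(6,6) S=215.1371 payoff=0.0000 vs cont=0.0000 → 0.0000 [wait]  ⇒ S*(6)=96.1200
t_5: node(5,0) S=49.1167 payoff=76.6033 vs cont=76.1619 → 76.6033 [stop]  node(5,1) S=64.2485 payoff=61.4715 vs cont=61.0301 → 61.4715 [stop]  node(5,2) S=84.0421 payoff=41.6779 vs cont=41.2365 → 41.6779 [stop]  node(5,3) S=109.9337 payoff=15.7863 vs cont=19.2632 → 19.2632 [wait]  node(5,4) S=143.8019 payoff=0.0000 vs cont=4.2458 → 4.2458 [wait]  node(5,5) S=188.1042 payoff=0.0000 vs cont=0.0000 → 0.0000 [wait]  ⇒ S*(5)=84.0421
t_4: node(4,0) S=56.1754 payoff=69.5446 vs cont=69.1032 → 69.5446 [stop]  node(4,1) S=73.4818 payoff=52.2382 vs cont=51.7967 → 52.2382 [stop]  node(4,2) S=96.1200 payoff=29.6000 vs cont=30.8201 → 30.8201 [wait]  node(4,3) S=125.7325 payoff=0.0000 vs cont=12.0191 → 12.0191 [wait]  node(4,4) S=164.4680 payoff=0.0000 vs cont=2.2019 → 2.2019 [wait]  ⇒ S*(4)=73.4818
t_3: node(3,0) S=64.2485 payoff=61.4715 vs cont=61.0301 → 61.4715 [stop]  node(3,1) S=84.0421 payoff=41.6779 vs cont=41.8195 → 41.8195 [wait]  node(3,2) S=109.9337 payoff=15.7863 vs cont=21.7273 → 21.7273 [wait]  node(3,3) S=143.8019 payoff=0.0000 vs cont=7.2855 → 7.2855 [wait]  ⇒ S*(3)=64.2485
t_2: node(2,0) S=73.4818 payoff=52.2382 vs cont=51.8644 → 52.2382 [stop]  node(2,1) S=96.1200 payoff=29.6000 vs cont=32.0711 → 32.0711 [wait]  node(2,2) S=125.7325 payoff=0.0000 vs cont=14.7496 → 14.7496 [wait]  ⇒ S*(2)=73.4818
t_1: node(1,0) S=84.0421 payoff=41.6779 vs cont=42.4173 → 42.4173 [wait]  node(1,1) S=109.9337 payoff=15.7863 vs cont=23.6809 → 23.6809 [wait]  ⇒ S*(1)=-
t_0: node(0,0) S=96.1200 payoff=29.6000 vs cont=33.3147 → 33.3147 [wait]  ⇒ S*(0)=-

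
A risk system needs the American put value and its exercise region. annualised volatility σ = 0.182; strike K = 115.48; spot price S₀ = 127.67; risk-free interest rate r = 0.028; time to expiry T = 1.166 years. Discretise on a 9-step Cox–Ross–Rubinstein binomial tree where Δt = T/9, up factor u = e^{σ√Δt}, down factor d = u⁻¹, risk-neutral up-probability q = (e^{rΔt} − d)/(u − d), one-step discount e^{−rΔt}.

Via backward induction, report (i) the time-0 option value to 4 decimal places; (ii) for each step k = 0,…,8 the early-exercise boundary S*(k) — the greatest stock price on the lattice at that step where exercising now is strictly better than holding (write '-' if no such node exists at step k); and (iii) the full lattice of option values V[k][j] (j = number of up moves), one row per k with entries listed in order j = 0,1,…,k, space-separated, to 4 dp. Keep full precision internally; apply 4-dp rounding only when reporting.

Δt=0.12956, u=1.06770, d=0.93659, q=0.51135, disc=e^(-rΔt)=0.99638
k=9 terminal: V=max(K-S,0) → 44.6792 34.7680 23.4693 10.5889 0.0000 0.0000 0.0000 0.0000 0.0000 0.0000
k=8: j=0 S=75.5941 intr=39.8859 cont=39.4677 V=39.8859[EX]; j=1 S=86.1764 intr=29.3036 cont=28.8855 V=29.3036[EX]; j=2 S=98.2400 intr=17.2400 cont=16.8218 V=17.2400[EX]; j=3 S=111.9924 intr=3.4876 cont=5.1556 V=5.1556[hold]; j=4 S=127.6700 intr=0.0000 cont=0.0000 V=0.0000[hold]; j=5 S=145.5422 intr=0.0000 cont=0.0000 V=0.0000[hold]; j=6 S=165.9164 intr=0.0000 cont=0.0000 V=0.0000[hold]; j=7 S=189.1426 intr=0.0000 cont=0.0000 V=0.0000[hold]; j=8 S=215.6203 intr=0.0000 cont=0.0000 V=0.0000[hold]  S*(8)=98.2400
k=7: j=0 S=80.7120 intr=34.7680 cont=34.3498 V=34.7680[EX]; j=1 S=92.0107 intr=23.4693 cont=23.0511 V=23.4693[EX]; j=2 S=104.8911 intr=10.5889 cont=11.0206 V=11.0206[hold]; j=3 S=119.5746 intr=0.0000 cont=2.5102 V=2.5102[hold]; j=4 S=136.3135 intr=0.0000 cont=0.0000 V=0.0000[hold]; j=5 S=155.3958 intr=0.0000 cont=0.0000 V=0.0000[hold]; j=6 S=177.1493 intr=0.0000 cont=0.0000 V=0.0000[hold]; j=7 S=201.9480 intr=0.0000 cont=0.0000 V=0.0000[hold]  S*(7)=92.0107
k=6: j=0 S=86.1764 intr=29.3036 cont=28.8855 V=29.3036[EX]; j=1 S=98.2400 intr=17.2400 cont=17.0418 V=17.2400[EX]; j=2 S=111.9924 intr=3.4876 cont=6.6447 V=6.6447[hold]; j=3 S=127.6700 intr=0.0000 cont=1.2222 V=1.2222[hold]; j=4 S=145.5422 intr=0.0000 cont=0.0000 V=0.0000[hold]; j=5 S=165.9164 intr=0.0000 cont=0.0000 V=0.0000[hold]; j=6 S=189.1426 intr=0.0000 cont=0.0000 V=0.0000[hold]  S*(6)=98.2400
k=5: j=0 S=92.0107 intr=23.4693 cont=23.0511 V=23.4693[EX]; j=1 S=104.8911 intr=10.5889 cont=11.7793 V=11.7793[hold]; j=2 S=119.5746 intr=0.0000 cont=3.8579 V=3.8579[hold]; j=3 S=136.3135 intr=0.0000 cont=0.5950 V=0.5950[hold]; j=4 S=155.3958 intr=0.0000 cont=0.0000 V=0.0000[hold]; j=5 S=177.1493 intr=0.0000 cont=0.0000 V=0.0000[hold]  S*(5)=92.0107
k=4: j=0 S=98.2400 intr=17.2400 cont=17.4283 V=17.4283[hold]; j=1 S=111.9924 intr=3.4876 cont=7.7007 V=7.7007[hold]; j=2 S=127.6700 intr=0.0000 cont=2.1815 V=2.1815[hold]; j=3 S=145.5422 intr=0.0000 cont=0.2897 V=0.2897[hold]; j=4 S=165.9164 intr=0.0000 cont=0.0000 V=0.0000[hold]  S*(4)=-
k=3: j=0 S=104.8911 intr=10.5889 cont=12.4090 V=12.4090[hold]; j=1 S=119.5746 intr=0.0000 cont=4.8608 V=4.8608[hold]; j=2 S=136.3135 intr=0.0000 cont=1.2098 V=1.2098[hold]; j=3 S=155.3958 intr=0.0000 cont=0.1411 V=0.1411[hold]  S*(3)=-
k=2: j=0 S=111.9924 intr=3.4876 cont=8.5183 V=8.5183[hold]; j=1 S=127.6700 intr=0.0000 cont=2.9830 V=2.9830[hold]; j=2 S=145.5422 intr=0.0000 cont=0.6609 V=0.6609[hold]  S*(2)=-
k=1: j=0 S=119.5746 intr=0.0000 cont=5.6673 V=5.6673[hold]; j=1 S=136.3135 intr=0.0000 cont=1.7891 V=1.7891[hold]  S*(1)=-
k=0: j=0 S=127.6700 intr=0.0000 cont=3.6708 V=3.6708[hold]  S*(0)=-

price = 3.6708
boundary = - - - - - 92.0107 98.2400 92.0107 98.2400
tree:
3.6708
5.6673 1.7891
8.5183 2.9830 0.6609
12.4090 4.8608 1.2098 0.1411
17.4283 7.7007 2.1815 0.2897 0.0000
23.4693 11.7793 3.8579 0.5950 0.0000 0.0000
29.3036 17.2400 6.6447 1.2222 0.0000 0.0000 0.0000
34.7680 23.4693 11.0206 2.5102 0.0000 0.0000 0.0000 0.0000
39.8859 29.3036 17.2400 5.1556 0.0000 0.0000 0.0000 0.0000 0.0000
44.6792 34.7680 23.4693 10.5889 0.0000 0.0000 0.0000 0.0000 0.0000 0.0000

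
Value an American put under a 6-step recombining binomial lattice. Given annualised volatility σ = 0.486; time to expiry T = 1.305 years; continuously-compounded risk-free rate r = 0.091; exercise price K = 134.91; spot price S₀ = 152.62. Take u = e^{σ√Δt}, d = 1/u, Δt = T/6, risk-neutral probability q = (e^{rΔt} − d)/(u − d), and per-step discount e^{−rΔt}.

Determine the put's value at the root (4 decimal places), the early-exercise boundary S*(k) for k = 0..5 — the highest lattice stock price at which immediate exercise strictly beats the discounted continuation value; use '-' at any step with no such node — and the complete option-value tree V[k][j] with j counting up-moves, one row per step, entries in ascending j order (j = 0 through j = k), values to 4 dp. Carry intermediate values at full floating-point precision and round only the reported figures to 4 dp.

params: Δt=0.21750 u=1.25440 d=0.79720 q=0.48730 e^(-rΔt)=0.98040
t_6 payoffs: 95.7358 73.2688 37.9168 0.0000 0.0000 0.0000 0.0000
t_5: node(5,0) S=49.1401 payoff=85.7699 vs cont=83.1260 → 85.7699 [stop]  node(5,1) S=77.3225 payoff=57.5875 vs cont=54.9435 → 57.5875 [stop]  node(5,2) S=121.6680 payoff=13.2420 vs cont=19.0590 → 19.0590 [wait]  node(5,3) S=191.4461 payoff=0.0000 vs cont=0.0000 → 0.0000 [wait]  node(5,4) S=301.2430 payoff=0.0000 vs cont=0.0000 → 0.0000 [wait]  node(5,5) S=474.0097 payoff=0.0000 vs cont=0.0000 → 0.0000 [wait]  ⇒ S*(5)=77.3225
t_4: node(4,0) S=61.6412 payoff=73.2688 vs cont=70.6249 → 73.2688 [stop]  node(4,1) S=96.9932 payoff=37.9168 vs cont=38.0519 → 38.0519 [wait]  node(4,2) S=152.6200 payoff=0.0000 vs cont=9.5801 → 9.5801 [wait]  node(4,3) S=240.1495 payoff=0.0000 vs cont=0.0000 → 0.0000 [wait]  node(4,4) S=377.8784 payoff=0.0000 vs cont=0.0000 → 0.0000 [wait]  ⇒ S*(4)=61.6412
t_3: node(3,0) S=77.3225 payoff=57.5875 vs cont=55.0081 → 57.5875 [stop]  node(3,1) S=121.6680 payoff=13.2420 vs cont=23.7038 → 23.7038 [wait]  node(3,2) S=191.4461 payoff=0.0000 vs cont=4.8154 → 4.8154 [wait]  node(3,3) S=301.2430 payoff=0.0000 vs cont=0.0000 → 0.0000 [wait]  ⇒ S*(3)=77.3225
t_2: node(2,0) S=96.9932 payoff=37.9168 vs cont=40.2710 → 40.2710 [wait]  node(2,1) S=152.6200 payoff=0.0000 vs cont=14.2153 → 14.2153 [wait]  node(2,2) S=240.1495 payoff=0.0000 vs cont=2.4205 → 2.4205 [wait]  ⇒ S*(2)=-
t_1: node(1,0) S=121.6680 payoff=13.2420 vs cont=27.0337 → 27.0337 [wait]  node(1,1) S=191.4461 payoff=0.0000 vs cont=8.3018 → 8.3018 [wait]  ⇒ S*(1)=-
t_0: node(0,0) S=152.6200 payoff=0.0000 vs cont=17.5547 → 17.5547 [wait]  ⇒ S*(0)=-

price = 17.5547
boundary = - - - 77.3225 61.6412 77.3225
tree:
17.5547
27.0337 8.3018
40.2710 14.2153 2.4205
57.5875 23.7038 4.8154 0.0000
73.2688 38.0519 9.5801 0.0000 0.0000
85.7699 57.5875 19.0590 0.0000 0.0000 0.0000
95.7358 73.2688 37.9168 0.0000 0.0000 0.0000 0.0000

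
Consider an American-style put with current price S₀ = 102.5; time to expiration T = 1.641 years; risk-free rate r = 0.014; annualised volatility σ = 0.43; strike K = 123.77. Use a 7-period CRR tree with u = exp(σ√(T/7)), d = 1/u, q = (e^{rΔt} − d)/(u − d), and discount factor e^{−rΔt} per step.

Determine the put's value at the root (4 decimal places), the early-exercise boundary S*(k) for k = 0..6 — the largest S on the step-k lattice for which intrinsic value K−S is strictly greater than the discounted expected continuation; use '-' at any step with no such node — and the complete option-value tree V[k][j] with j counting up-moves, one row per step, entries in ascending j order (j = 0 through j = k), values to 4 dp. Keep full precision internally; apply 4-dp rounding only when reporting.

price = 34.4934
boundary = - - - 54.8868 67.5906 83.2349 67.5906
tree:
34.4934
45.0799 22.1113
56.8550 31.3562 11.2406
68.8832 42.9140 17.7927 3.5043
79.1993 56.1794 27.3965 6.4626 0.0000
87.5765 68.8832 40.5351 11.9184 0.0000 0.0000
94.3792 79.1993 56.1794 21.9798 0.0000 0.0000 0.0000
99.9032 87.5765 68.8832 40.5351 0.0000 0.0000 0.0000 0.0000

params: Δt=0.23443 u=1.23146 d=0.81205 q=0.45598 e^(-rΔt)=0.99672
t_7 payoffs: 99.9032 87.5765 68.8832 40.5351 0.0000 0.0000 0.0000 0.0000
t_6: node(6,0) S=29.3908 payoff=94.3792 vs cont=93.9736 → 94.3792 [stop]  node(6,1) S=44.5707 payoff=79.1993 vs cont=78.7938 → 79.1993 [stop]  node(6,2) S=67.5906 payoff=56.1794 vs cont=55.7738 → 56.1794 [stop]  node(6,3) S=102.5000 payoff=21.2700 vs cont=21.9798 → 21.9798 [wait]  node(6,4) S=155.4394 payoff=0.0000 vs cont=0.0000 → 0.0000 [wait]  node(6,5) S=235.7211 payoff=0.0000 vs cont=0.0000 → 0.0000 [wait]  node(6,6) S=357.4669 payoff=0.0000 vs cont=0.0000 → 0.0000 [wait]  ⇒ S*(6)=67.5906
t_5: node(5,0) S=36.1935 payoff=87.5765 vs cont=87.1710 → 87.5765 [stop]  node(5,1) S=54.8868 payoff=68.8832 vs cont=68.4777 → 68.8832 [stop]  node(5,2) S=83.2349 payoff=40.5351 vs cont=40.4522 → 40.5351 [stop]  node(5,3) S=126.2242 payoff=0.0000 vs cont=11.9184 → 11.9184 [wait]  node(5,4) S=191.4167 payoff=0.0000 vs cont=0.0000 → 0.0000 [wait]  node(5,5) S=290.2800 payoff=0.0000 vs cont=0.0000 → 0.0000 [wait]  ⇒ S*(5)=83.2349
t_4: node(4,0) S=44.5707 payoff=79.1993 vs cont=78.7938 → 79.1993 [stop]  node(4,1) S=67.5906 payoff=56.1794 vs cont=55.7738 → 56.1794 [stop]  node(4,2) S=102.5000 payoff=21.2700 vs cont=27.3965 → 27.3965 [wait]  node(4,3) S=155.4394 payoff=0.0000 vs cont=6.4626 → 6.4626 [wait]  node(4,4) S=235.7211 payoff=0.0000 vs cont=0.0000 → 0.0000 [wait]  ⇒ S*(4)=67.5906
t_3: node(3,0) S=54.8868 payoff=68.8832 vs cont=68.4777 → 68.8832 [stop]  node(3,1) S=83.2349 payoff=40.5351 vs cont=42.9140 → 42.9140 [wait]  node(3,2) S=126.2242 payoff=0.0000 vs cont=17.7927 → 17.7927 [wait]  node(3,3) S=191.4167 payoff=0.0000 vs cont=3.5043 → 3.5043 [wait]  ⇒ S*(3)=54.8868
t_2: node(2,0) S=67.5906 payoff=56.1794 vs cont=56.8550 → 56.8550 [wait]  node(2,1) S=102.5000 payoff=21.2700 vs cont=31.3562 → 31.3562 [wait]  node(2,2) S=155.4394 payoff=0.0000 vs cont=11.2406 → 11.2406 [wait]  ⇒ S*(2)=-
t_1: node(1,0) S=83.2349 payoff=40.5351 vs cont=45.0799 → 45.0799 [wait]  node(1,1) S=126.2242 payoff=0.0000 vs cont=22.1113 → 22.1113 [wait]  ⇒ S*(1)=-
t_0: node(0,0) S=102.5000 payoff=21.2700 vs cont=34.4934 → 34.4934 [wait]  ⇒ S*(0)=-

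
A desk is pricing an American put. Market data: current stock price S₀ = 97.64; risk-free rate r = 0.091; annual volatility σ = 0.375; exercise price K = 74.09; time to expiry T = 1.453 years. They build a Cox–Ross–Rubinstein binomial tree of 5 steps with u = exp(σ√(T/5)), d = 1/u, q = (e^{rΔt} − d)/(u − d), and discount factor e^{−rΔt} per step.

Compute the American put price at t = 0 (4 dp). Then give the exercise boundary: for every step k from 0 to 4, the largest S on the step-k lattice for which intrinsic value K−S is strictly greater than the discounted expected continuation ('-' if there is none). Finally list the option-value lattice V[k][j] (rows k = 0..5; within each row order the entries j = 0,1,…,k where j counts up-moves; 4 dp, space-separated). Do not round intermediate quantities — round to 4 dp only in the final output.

Δt=0.29060  u=1.22403  d=0.81697  q=0.51546  discount=0.97390
step 5 (expiry): payoffs max(K−S,0) = 38.5548 20.8489 0.0000 0.0000 0.0000 0.0000
step 4: (k=4,j=0): S=43.4964, (K−S)⁺=30.5936, hold=28.6600 ⇒ V=30.5936 exercise | (k=4,j=1): S=65.1689, (K−S)⁺=8.9211, hold=9.8384 ⇒ V=9.8384 continue | (k=4,j=2): S=97.6400, (K−S)⁺=0.0000, hold=0.0000 ⇒ V=0.0000 continue | (k=4,j=3): S=146.2902, (K−S)⁺=0.0000, hold=0.0000 ⇒ V=0.0000 continue | (k=4,j=4): S=219.1808, (K−S)⁺=0.0000, hold=0.0000 ⇒ V=0.0000 continue  boundary S*=43.4964
step 3: (k=3,j=0): S=53.2411, (K−S)⁺=20.8489, hold=19.3758 ⇒ V=20.8489 exercise | (k=3,j=1): S=79.7690, (K−S)⁺=0.0000, hold=4.6427 ⇒ V=4.6427 continue | (k=3,j=2): S=119.5147, (K−S)⁺=0.0000, hold=0.0000 ⇒ V=0.0000 continue | (k=3,j=3): S=179.0643, (K−S)⁺=0.0000, hold=0.0000 ⇒ V=0.0000 continue  boundary S*=53.2411
step 2: (k=2,j=0): S=65.1689, (K−S)⁺=8.9211, hold=12.1691 ⇒ V=12.1691 continue | (k=2,j=1): S=97.6400, (K−S)⁺=0.0000, hold=2.1908 ⇒ V=2.1908 continue | (k=2,j=2): S=146.2902, (K−S)⁺=0.0000, hold=0.0000 ⇒ V=0.0000 continue  boundary S*=-
step 1: (k=1,j=0): S=79.7690, (K−S)⁺=0.0000, hold=6.8423 ⇒ V=6.8423 continue | (k=1,j=1): S=119.5147, (K−S)⁺=0.0000, hold=1.0338 ⇒ V=1.0338 continue  boundary S*=-
step 0: (k=0,j=0): S=97.6400, (K−S)⁺=0.0000, hold=3.7478 ⇒ V=3.7478 continue  boundary S*=-

price = 3.7478
boundary = - - - 53.2411 43.4964
tree:
3.7478
6.8423 1.0338
12.1691 2.1908 0.0000
20.8489 4.6427 0.0000 0.0000
30.5936 9.8384 0.0000 0.0000 0.0000
38.5548 20.8489 0.0000 0.0000 0.0000 0.0000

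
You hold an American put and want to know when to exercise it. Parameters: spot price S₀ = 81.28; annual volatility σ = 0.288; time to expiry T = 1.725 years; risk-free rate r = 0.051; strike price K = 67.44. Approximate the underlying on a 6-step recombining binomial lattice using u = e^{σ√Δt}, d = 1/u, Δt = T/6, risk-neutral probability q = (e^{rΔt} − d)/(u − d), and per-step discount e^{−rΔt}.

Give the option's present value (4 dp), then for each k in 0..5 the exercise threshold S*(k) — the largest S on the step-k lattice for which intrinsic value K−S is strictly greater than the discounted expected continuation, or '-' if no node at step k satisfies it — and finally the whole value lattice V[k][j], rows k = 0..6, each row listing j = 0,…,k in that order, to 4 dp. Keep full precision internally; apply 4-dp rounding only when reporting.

Δt=0.28750, u=1.16698, d=0.85691, q=0.50911, disc=e^(-rΔt)=0.98544
k=6 terminal: V=max(K-S,0) → 35.2594 23.6148 7.7566 0.0000 0.0000 0.0000 0.0000
k=5: j=0 S=37.5542 intr=29.8858 cont=28.9041 V=29.8858[EX]; j=1 S=51.1433 intr=16.2967 cont=15.3151 V=16.2967[EX]; j=2 S=69.6496 intr=0.0000 cont=3.7522 V=3.7522[hold]; j=3 S=94.8525 intr=0.0000 cont=0.0000 V=0.0000[hold]; j=4 S=129.1750 intr=0.0000 cont=0.0000 V=0.0000[hold]; j=5 S=175.9173 intr=0.0000 cont=0.0000 V=0.0000[hold]  S*(5)=51.1433
k=4: j=0 S=43.8252 intr=23.6148 cont=22.6332 V=23.6148[EX]; j=1 S=59.6834 intr=7.7566 cont=9.7660 V=9.7660[hold]; j=2 S=81.2800 intr=0.0000 cont=1.8151 V=1.8151[hold]; j=3 S=110.6913 intr=0.0000 cont=0.0000 V=0.0000[hold]; j=4 S=150.7452 intr=0.0000 cont=0.0000 V=0.0000[hold]  S*(4)=43.8252
k=3: j=0 S=51.1433 intr=16.2967 cont=16.3232 V=16.3232[hold]; j=1 S=69.6496 intr=0.0000 cont=5.6349 V=5.6349[hold]; j=2 S=94.8525 intr=0.0000 cont=0.8781 V=0.8781[hold]; j=3 S=129.1750 intr=0.0000 cont=0.0000 V=0.0000[hold]  S*(3)=-
k=2: j=0 S=59.6834 intr=7.7566 cont=10.7233 V=10.7233[hold]; j=1 S=81.2800 intr=0.0000 cont=3.1664 V=3.1664[hold]; j=2 S=110.6913 intr=0.0000 cont=0.4248 V=0.4248[hold]  S*(2)=-
k=1: j=0 S=69.6496 intr=0.0000 cont=6.7760 V=6.7760[hold]; j=1 S=94.8525 intr=0.0000 cont=1.7448 V=1.7448[hold]  S*(1)=-
k=0: j=0 S=81.2800 intr=0.0000 cont=4.1533 V=4.1533[hold]  S*(0)=-

price = 4.1533
boundary = - - - - 43.8252 51.1433
tree:
4.1533
6.7760 1.7448
10.7233 3.1664 0.4248
16.3232 5.6349 0.8781 0.0000
23.6148 9.7660 1.8151 0.0000 0.0000
29.8858 16.2967 3.7522 0.0000 0.0000 0.0000
35.2594 23.6148 7.7566 0.0000 0.0000 0.0000 0.0000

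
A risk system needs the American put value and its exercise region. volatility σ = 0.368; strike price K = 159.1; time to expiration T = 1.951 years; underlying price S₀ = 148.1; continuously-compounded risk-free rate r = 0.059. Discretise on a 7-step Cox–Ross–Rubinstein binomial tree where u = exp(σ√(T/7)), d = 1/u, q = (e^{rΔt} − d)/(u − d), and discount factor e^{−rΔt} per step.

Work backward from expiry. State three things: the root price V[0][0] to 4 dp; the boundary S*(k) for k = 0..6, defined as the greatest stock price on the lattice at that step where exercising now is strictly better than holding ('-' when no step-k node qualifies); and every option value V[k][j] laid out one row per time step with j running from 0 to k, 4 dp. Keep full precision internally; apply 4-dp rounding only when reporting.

price = 29.4901
boundary = - - 100.4167 82.6859 100.4167 82.6859 100.4167
tree:
29.4901
42.3220 17.3355
58.6833 26.9827 8.0353
76.4141 40.6225 13.9165 2.2806
91.0142 58.6833 23.4853 4.5817 0.0000
103.0363 76.4141 38.1961 9.2046 0.0000 0.0000
112.9356 91.0142 58.6833 18.4920 0.0000 0.0000 0.0000
121.0869 103.0363 76.4141 37.1504 0.0000 0.0000 0.0000 0.0000

Δt=0.27871, u=1.21444, d=0.82343, q=0.49399, disc=e^(-rΔt)=0.98369
k=7 terminal: V=max(K-S,0) → 121.0869 103.0363 76.4141 37.1504 0.0000 0.0000 0.0000 0.0000
k=6: j=0 S=46.1644 intr=112.9356 cont=110.3407 V=112.9356[EX]; j=1 S=68.0858 intr=91.0142 cont=88.4193 V=91.0142[EX]; j=2 S=100.4167 intr=58.6833 cont=56.0885 V=58.6833[EX]; j=3 S=148.1000 intr=11.0000 cont=18.4920 V=18.4920[hold]; j=4 S=218.4260 intr=0.0000 cont=0.0000 V=0.0000[hold]; j=5 S=322.1465 intr=0.0000 cont=0.0000 V=0.0000[hold]; j=6 S=475.1193 intr=0.0000 cont=0.0000 V=0.0000[hold]  S*(6)=100.4167
k=5: j=0 S=56.0637 intr=103.0363 cont=100.4414 V=103.0363[EX]; j=1 S=82.6859 intr=76.4141 cont=73.8193 V=76.4141[EX]; j=2 S=121.9496 intr=37.1504 cont=38.1961 V=38.1961[hold]; j=3 S=179.8580 intr=0.0000 cont=9.2046 V=9.2046[hold]; j=4 S=265.2643 intr=0.0000 cont=0.0000 V=0.0000[hold]; j=5 S=391.2263 intr=0.0000 cont=0.0000 V=0.0000[hold]  S*(5)=82.6859
k=4: j=0 S=68.0858 intr=91.0142 cont=88.4193 V=91.0142[EX]; j=1 S=100.4167 intr=58.6833 cont=56.5966 V=58.6833[EX]; j=2 S=148.1000 intr=11.0000 cont=23.4853 V=23.4853[hold]; j=3 S=218.4260 intr=0.0000 cont=4.5817 V=4.5817[hold]; j=4 S=322.1465 intr=0.0000 cont=0.0000 V=0.0000[hold]  S*(4)=100.4167
k=3: j=0 S=82.6859 intr=76.4141 cont=73.8193 V=76.4141[EX]; j=1 S=121.9496 intr=37.1504 cont=40.6225 V=40.6225[hold]; j=2 S=179.8580 intr=0.0000 cont=13.9165 V=13.9165[hold]; j=3 S=265.2643 intr=0.0000 cont=2.2806 V=2.2806[hold]  S*(3)=82.6859
k=2: j=0 S=100.4167 intr=58.6833 cont=57.7757 V=58.6833[EX]; j=1 S=148.1000 intr=11.0000 cont=26.9827 V=26.9827[hold]; j=2 S=218.4260 intr=0.0000 cont=8.0353 V=8.0353[hold]  S*(2)=100.4167
k=1: j=0 S=121.9496 intr=37.1504 cont=42.3220 V=42.3220[hold]; j=1 S=179.8580 intr=0.0000 cont=17.3355 V=17.3355[hold]  S*(1)=-
k=0: j=0 S=148.1000 intr=11.0000 cont=29.4901 V=29.4901[hold]  S*(0)=-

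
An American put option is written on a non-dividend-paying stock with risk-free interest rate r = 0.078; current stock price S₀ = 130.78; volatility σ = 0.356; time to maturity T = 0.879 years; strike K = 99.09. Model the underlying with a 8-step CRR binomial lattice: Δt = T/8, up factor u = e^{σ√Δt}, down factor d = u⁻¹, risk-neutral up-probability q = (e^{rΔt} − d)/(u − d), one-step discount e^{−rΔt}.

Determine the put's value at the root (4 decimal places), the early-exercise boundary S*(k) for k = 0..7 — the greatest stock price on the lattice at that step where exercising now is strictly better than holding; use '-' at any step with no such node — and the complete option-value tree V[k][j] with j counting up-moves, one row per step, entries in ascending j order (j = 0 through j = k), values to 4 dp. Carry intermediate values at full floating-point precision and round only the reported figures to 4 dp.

params: Δt=0.10988 u=1.12525 d=0.88869 q=0.50692 e^(-rΔt)=0.99147
t_8 payoffs: 48.2096 34.6659 17.5171 0.0000 0.0000 0.0000 0.0000 0.0000 0.0000
t_7: node(7,0) S=57.2532 payoff=41.8368 vs cont=40.9912 → 41.8368 [stop]  node(7,1) S=72.4932 payoff=26.5968 vs cont=25.7512 → 26.5968 [stop]  node(7,2) S=91.7899 payoff=7.3001 vs cont=8.5636 → 8.5636 [wait]  node(7,3) S=116.2231 payoff=0.0000 vs cont=0.0000 → 0.0000 [wait]  node(7,4) S=147.1601 payoff=0.0000 vs cont=0.0000 → 0.0000 [wait]  node(7,5) S=186.3321 payoff=0.0000 vs cont=0.0000 → 0.0000 [wait]  node(7,6) S=235.9312 payoff=0.0000 vs cont=0.0000 → 0.0000 [wait]  node(7,7) S=298.7328 payoff=0.0000 vs cont=0.0000 → 0.0000 [wait]  ⇒ S*(7)=72.4932
t_6: node(6,0) S=64.4241 payoff=34.6659 vs cont=33.8203 → 34.6659 [stop]  node(6,1) S=81.5729 payoff=17.5171 vs cont=17.3065 → 17.5171 [stop]  node(6,2) S=103.2865 payoff=0.0000 vs cont=4.1865 → 4.1865 [wait]  node(6,3) S=130.7800 payoff=0.0000 vs cont=0.0000 → 0.0000 [wait]  node(6,4) S=165.5918 payoff=0.0000 vs cont=0.0000 → 0.0000 [wait]  node(6,5) S=209.6701 payoff=0.0000 vs cont=0.0000 → 0.0000 [wait]  node(6,6) S=265.4814 payoff=0.0000 vs cont=0.0000 → 0.0000 [wait]  ⇒ S*(6)=81.5729
t_5: node(5,0) S=72.4932 payoff=26.5968 vs cont=25.7512 → 26.5968 [stop]  node(5,1) S=91.7899 payoff=7.3001 vs cont=10.6678 → 10.6678 [wait]  node(5,2) S=116.2231 payoff=0.0000 vs cont=2.0467 → 2.0467 [wait]  node(5,3) S=147.1601 payoff=0.0000 vs cont=0.0000 → 0.0000 [wait]  node(5,4) S=186.3321 payoff=0.0000 vs cont=0.0000 → 0.0000 [wait]  node(5,5) S=235.9312 payoff=0.0000 vs cont=0.0000 → 0.0000 [wait]  ⇒ S*(5)=72.4932
t_4: node(4,0) S=81.5729 payoff=17.5171 vs cont=18.3640 → 18.3640 [wait]  node(4,1) S=103.2865 payoff=0.0000 vs cont=6.2439 → 6.2439 [wait]  node(4,2) S=130.7800 payoff=0.0000 vs cont=1.0006 → 1.0006 [wait]  node(4,3) S=165.5918 payoff=0.0000 vs cont=0.0000 → 0.0000 [wait]  node(4,4) S=209.6701 payoff=0.0000 vs cont=0.0000 → 0.0000 [wait]  ⇒ S*(4)=-
t_3: node(3,0) S=91.7899 payoff=7.3001 vs cont=12.1158 → 12.1158 [wait]  node(3,1) S=116.2231 payoff=0.0000 vs cont=3.5553 → 3.5553 [wait]  node(3,2) S=147.1601 payoff=0.0000 vs cont=0.4892 → 0.4892 [wait]  node(3,3) S=186.3321 payoff=0.0000 vs cont=0.0000 → 0.0000 [wait]  ⇒ S*(3)=-
t_2: node(2,0) S=103.2865 payoff=0.0000 vs cont=7.7100 → 7.7100 [wait]  node(2,1) S=130.7800 payoff=0.0000 vs cont=1.9840 → 1.9840 [wait]  node(2,2) S=165.5918 payoff=0.0000 vs cont=0.2391 → 0.2391 [wait]  ⇒ S*(2)=-
t_1: node(1,0) S=116.2231 payoff=0.0000 vs cont=4.7663 → 4.7663 [wait]  node(1,1) S=147.1601 payoff=0.0000 vs cont=1.0901 → 1.0901 [wait]  ⇒ S*(1)=-
t_0: node(0,0) S=130.7800 payoff=0.0000 vs cont=2.8780 → 2.8780 [wait]  ⇒ S*(0)=-

price = 2.8780
boundary = - - - - - 72.4932 81.5729 72.4932
tree:
2.8780
4.7663 1.0901
7.7100 1.9840 0.2391
12.1158 3.5553 0.4892 0.0000
18.3640 6.2439 1.0006 0.0000 0.0000
26.5968 10.6678 2.0467 0.0000 0.0000 0.0000
34.6659 17.5171 4.1865 0.0000 0.0000 0.0000 0.0000
41.8368 26.5968 8.5636 0.0000 0.0000 0.0000 0.0000 0.0000
48.2096 34.6659 17.5171 0.0000 0.0000 0.0000 0.0000 0.0000 0.0000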